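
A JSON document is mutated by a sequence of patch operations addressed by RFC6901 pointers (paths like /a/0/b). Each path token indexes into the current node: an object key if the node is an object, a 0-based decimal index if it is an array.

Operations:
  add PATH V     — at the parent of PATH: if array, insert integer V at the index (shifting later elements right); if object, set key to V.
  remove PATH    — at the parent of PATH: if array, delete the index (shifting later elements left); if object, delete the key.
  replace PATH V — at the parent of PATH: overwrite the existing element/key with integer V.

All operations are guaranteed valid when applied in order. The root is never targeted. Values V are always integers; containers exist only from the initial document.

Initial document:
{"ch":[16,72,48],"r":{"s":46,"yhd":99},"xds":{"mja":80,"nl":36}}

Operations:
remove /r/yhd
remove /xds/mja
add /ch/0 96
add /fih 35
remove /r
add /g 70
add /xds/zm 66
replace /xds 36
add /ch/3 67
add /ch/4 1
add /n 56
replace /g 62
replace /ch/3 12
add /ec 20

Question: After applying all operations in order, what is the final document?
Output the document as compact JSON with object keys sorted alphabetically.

After op 1 (remove /r/yhd): {"ch":[16,72,48],"r":{"s":46},"xds":{"mja":80,"nl":36}}
After op 2 (remove /xds/mja): {"ch":[16,72,48],"r":{"s":46},"xds":{"nl":36}}
After op 3 (add /ch/0 96): {"ch":[96,16,72,48],"r":{"s":46},"xds":{"nl":36}}
After op 4 (add /fih 35): {"ch":[96,16,72,48],"fih":35,"r":{"s":46},"xds":{"nl":36}}
After op 5 (remove /r): {"ch":[96,16,72,48],"fih":35,"xds":{"nl":36}}
After op 6 (add /g 70): {"ch":[96,16,72,48],"fih":35,"g":70,"xds":{"nl":36}}
After op 7 (add /xds/zm 66): {"ch":[96,16,72,48],"fih":35,"g":70,"xds":{"nl":36,"zm":66}}
After op 8 (replace /xds 36): {"ch":[96,16,72,48],"fih":35,"g":70,"xds":36}
After op 9 (add /ch/3 67): {"ch":[96,16,72,67,48],"fih":35,"g":70,"xds":36}
After op 10 (add /ch/4 1): {"ch":[96,16,72,67,1,48],"fih":35,"g":70,"xds":36}
After op 11 (add /n 56): {"ch":[96,16,72,67,1,48],"fih":35,"g":70,"n":56,"xds":36}
After op 12 (replace /g 62): {"ch":[96,16,72,67,1,48],"fih":35,"g":62,"n":56,"xds":36}
After op 13 (replace /ch/3 12): {"ch":[96,16,72,12,1,48],"fih":35,"g":62,"n":56,"xds":36}
After op 14 (add /ec 20): {"ch":[96,16,72,12,1,48],"ec":20,"fih":35,"g":62,"n":56,"xds":36}

Answer: {"ch":[96,16,72,12,1,48],"ec":20,"fih":35,"g":62,"n":56,"xds":36}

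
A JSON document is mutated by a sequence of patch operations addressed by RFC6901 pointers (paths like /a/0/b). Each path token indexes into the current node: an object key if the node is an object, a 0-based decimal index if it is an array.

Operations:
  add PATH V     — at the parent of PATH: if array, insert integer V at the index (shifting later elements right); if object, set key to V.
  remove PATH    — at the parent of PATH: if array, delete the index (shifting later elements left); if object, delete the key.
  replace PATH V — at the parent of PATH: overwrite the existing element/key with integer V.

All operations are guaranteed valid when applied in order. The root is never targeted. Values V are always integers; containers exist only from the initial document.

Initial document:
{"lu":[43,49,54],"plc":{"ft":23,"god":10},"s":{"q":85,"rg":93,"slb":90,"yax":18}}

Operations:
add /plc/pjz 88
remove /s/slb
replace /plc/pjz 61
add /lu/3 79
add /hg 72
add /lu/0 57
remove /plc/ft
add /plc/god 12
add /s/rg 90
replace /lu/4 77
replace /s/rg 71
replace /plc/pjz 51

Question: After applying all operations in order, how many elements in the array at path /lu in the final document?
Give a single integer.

After op 1 (add /plc/pjz 88): {"lu":[43,49,54],"plc":{"ft":23,"god":10,"pjz":88},"s":{"q":85,"rg":93,"slb":90,"yax":18}}
After op 2 (remove /s/slb): {"lu":[43,49,54],"plc":{"ft":23,"god":10,"pjz":88},"s":{"q":85,"rg":93,"yax":18}}
After op 3 (replace /plc/pjz 61): {"lu":[43,49,54],"plc":{"ft":23,"god":10,"pjz":61},"s":{"q":85,"rg":93,"yax":18}}
After op 4 (add /lu/3 79): {"lu":[43,49,54,79],"plc":{"ft":23,"god":10,"pjz":61},"s":{"q":85,"rg":93,"yax":18}}
After op 5 (add /hg 72): {"hg":72,"lu":[43,49,54,79],"plc":{"ft":23,"god":10,"pjz":61},"s":{"q":85,"rg":93,"yax":18}}
After op 6 (add /lu/0 57): {"hg":72,"lu":[57,43,49,54,79],"plc":{"ft":23,"god":10,"pjz":61},"s":{"q":85,"rg":93,"yax":18}}
After op 7 (remove /plc/ft): {"hg":72,"lu":[57,43,49,54,79],"plc":{"god":10,"pjz":61},"s":{"q":85,"rg":93,"yax":18}}
After op 8 (add /plc/god 12): {"hg":72,"lu":[57,43,49,54,79],"plc":{"god":12,"pjz":61},"s":{"q":85,"rg":93,"yax":18}}
After op 9 (add /s/rg 90): {"hg":72,"lu":[57,43,49,54,79],"plc":{"god":12,"pjz":61},"s":{"q":85,"rg":90,"yax":18}}
After op 10 (replace /lu/4 77): {"hg":72,"lu":[57,43,49,54,77],"plc":{"god":12,"pjz":61},"s":{"q":85,"rg":90,"yax":18}}
After op 11 (replace /s/rg 71): {"hg":72,"lu":[57,43,49,54,77],"plc":{"god":12,"pjz":61},"s":{"q":85,"rg":71,"yax":18}}
After op 12 (replace /plc/pjz 51): {"hg":72,"lu":[57,43,49,54,77],"plc":{"god":12,"pjz":51},"s":{"q":85,"rg":71,"yax":18}}
Size at path /lu: 5

Answer: 5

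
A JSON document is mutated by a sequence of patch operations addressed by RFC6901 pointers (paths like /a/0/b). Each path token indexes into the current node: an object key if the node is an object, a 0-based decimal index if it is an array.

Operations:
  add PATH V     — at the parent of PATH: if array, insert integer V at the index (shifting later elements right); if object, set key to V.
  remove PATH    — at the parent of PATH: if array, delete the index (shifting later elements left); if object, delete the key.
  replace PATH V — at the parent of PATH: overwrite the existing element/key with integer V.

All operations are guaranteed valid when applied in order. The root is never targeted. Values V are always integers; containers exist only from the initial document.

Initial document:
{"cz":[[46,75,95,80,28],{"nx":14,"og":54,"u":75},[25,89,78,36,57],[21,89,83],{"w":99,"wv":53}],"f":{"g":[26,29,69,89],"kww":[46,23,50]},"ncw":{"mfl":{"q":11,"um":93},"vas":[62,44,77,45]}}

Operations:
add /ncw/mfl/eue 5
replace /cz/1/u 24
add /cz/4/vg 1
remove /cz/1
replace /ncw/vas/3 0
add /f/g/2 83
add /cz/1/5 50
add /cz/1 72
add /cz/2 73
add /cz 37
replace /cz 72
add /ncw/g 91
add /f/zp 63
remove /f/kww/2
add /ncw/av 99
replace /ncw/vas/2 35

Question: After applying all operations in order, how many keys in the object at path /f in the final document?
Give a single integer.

Answer: 3

Derivation:
After op 1 (add /ncw/mfl/eue 5): {"cz":[[46,75,95,80,28],{"nx":14,"og":54,"u":75},[25,89,78,36,57],[21,89,83],{"w":99,"wv":53}],"f":{"g":[26,29,69,89],"kww":[46,23,50]},"ncw":{"mfl":{"eue":5,"q":11,"um":93},"vas":[62,44,77,45]}}
After op 2 (replace /cz/1/u 24): {"cz":[[46,75,95,80,28],{"nx":14,"og":54,"u":24},[25,89,78,36,57],[21,89,83],{"w":99,"wv":53}],"f":{"g":[26,29,69,89],"kww":[46,23,50]},"ncw":{"mfl":{"eue":5,"q":11,"um":93},"vas":[62,44,77,45]}}
After op 3 (add /cz/4/vg 1): {"cz":[[46,75,95,80,28],{"nx":14,"og":54,"u":24},[25,89,78,36,57],[21,89,83],{"vg":1,"w":99,"wv":53}],"f":{"g":[26,29,69,89],"kww":[46,23,50]},"ncw":{"mfl":{"eue":5,"q":11,"um":93},"vas":[62,44,77,45]}}
After op 4 (remove /cz/1): {"cz":[[46,75,95,80,28],[25,89,78,36,57],[21,89,83],{"vg":1,"w":99,"wv":53}],"f":{"g":[26,29,69,89],"kww":[46,23,50]},"ncw":{"mfl":{"eue":5,"q":11,"um":93},"vas":[62,44,77,45]}}
After op 5 (replace /ncw/vas/3 0): {"cz":[[46,75,95,80,28],[25,89,78,36,57],[21,89,83],{"vg":1,"w":99,"wv":53}],"f":{"g":[26,29,69,89],"kww":[46,23,50]},"ncw":{"mfl":{"eue":5,"q":11,"um":93},"vas":[62,44,77,0]}}
After op 6 (add /f/g/2 83): {"cz":[[46,75,95,80,28],[25,89,78,36,57],[21,89,83],{"vg":1,"w":99,"wv":53}],"f":{"g":[26,29,83,69,89],"kww":[46,23,50]},"ncw":{"mfl":{"eue":5,"q":11,"um":93},"vas":[62,44,77,0]}}
After op 7 (add /cz/1/5 50): {"cz":[[46,75,95,80,28],[25,89,78,36,57,50],[21,89,83],{"vg":1,"w":99,"wv":53}],"f":{"g":[26,29,83,69,89],"kww":[46,23,50]},"ncw":{"mfl":{"eue":5,"q":11,"um":93},"vas":[62,44,77,0]}}
After op 8 (add /cz/1 72): {"cz":[[46,75,95,80,28],72,[25,89,78,36,57,50],[21,89,83],{"vg":1,"w":99,"wv":53}],"f":{"g":[26,29,83,69,89],"kww":[46,23,50]},"ncw":{"mfl":{"eue":5,"q":11,"um":93},"vas":[62,44,77,0]}}
After op 9 (add /cz/2 73): {"cz":[[46,75,95,80,28],72,73,[25,89,78,36,57,50],[21,89,83],{"vg":1,"w":99,"wv":53}],"f":{"g":[26,29,83,69,89],"kww":[46,23,50]},"ncw":{"mfl":{"eue":5,"q":11,"um":93},"vas":[62,44,77,0]}}
After op 10 (add /cz 37): {"cz":37,"f":{"g":[26,29,83,69,89],"kww":[46,23,50]},"ncw":{"mfl":{"eue":5,"q":11,"um":93},"vas":[62,44,77,0]}}
After op 11 (replace /cz 72): {"cz":72,"f":{"g":[26,29,83,69,89],"kww":[46,23,50]},"ncw":{"mfl":{"eue":5,"q":11,"um":93},"vas":[62,44,77,0]}}
After op 12 (add /ncw/g 91): {"cz":72,"f":{"g":[26,29,83,69,89],"kww":[46,23,50]},"ncw":{"g":91,"mfl":{"eue":5,"q":11,"um":93},"vas":[62,44,77,0]}}
After op 13 (add /f/zp 63): {"cz":72,"f":{"g":[26,29,83,69,89],"kww":[46,23,50],"zp":63},"ncw":{"g":91,"mfl":{"eue":5,"q":11,"um":93},"vas":[62,44,77,0]}}
After op 14 (remove /f/kww/2): {"cz":72,"f":{"g":[26,29,83,69,89],"kww":[46,23],"zp":63},"ncw":{"g":91,"mfl":{"eue":5,"q":11,"um":93},"vas":[62,44,77,0]}}
After op 15 (add /ncw/av 99): {"cz":72,"f":{"g":[26,29,83,69,89],"kww":[46,23],"zp":63},"ncw":{"av":99,"g":91,"mfl":{"eue":5,"q":11,"um":93},"vas":[62,44,77,0]}}
After op 16 (replace /ncw/vas/2 35): {"cz":72,"f":{"g":[26,29,83,69,89],"kww":[46,23],"zp":63},"ncw":{"av":99,"g":91,"mfl":{"eue":5,"q":11,"um":93},"vas":[62,44,35,0]}}
Size at path /f: 3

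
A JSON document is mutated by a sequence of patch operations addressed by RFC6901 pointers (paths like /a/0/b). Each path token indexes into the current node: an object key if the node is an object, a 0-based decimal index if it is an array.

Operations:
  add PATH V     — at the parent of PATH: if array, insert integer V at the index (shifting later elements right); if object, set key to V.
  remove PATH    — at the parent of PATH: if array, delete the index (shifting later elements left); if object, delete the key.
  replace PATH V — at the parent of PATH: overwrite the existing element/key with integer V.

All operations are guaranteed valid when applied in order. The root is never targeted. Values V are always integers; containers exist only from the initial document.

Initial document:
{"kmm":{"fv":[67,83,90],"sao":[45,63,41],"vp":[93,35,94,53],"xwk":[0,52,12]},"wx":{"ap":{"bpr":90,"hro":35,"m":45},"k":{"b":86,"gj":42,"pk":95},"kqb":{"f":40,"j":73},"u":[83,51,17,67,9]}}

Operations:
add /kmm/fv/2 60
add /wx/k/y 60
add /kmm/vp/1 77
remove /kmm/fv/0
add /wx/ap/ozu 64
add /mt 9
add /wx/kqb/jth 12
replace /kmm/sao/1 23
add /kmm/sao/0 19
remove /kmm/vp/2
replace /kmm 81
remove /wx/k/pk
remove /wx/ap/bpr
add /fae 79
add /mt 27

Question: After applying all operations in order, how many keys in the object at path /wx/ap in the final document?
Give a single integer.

Answer: 3

Derivation:
After op 1 (add /kmm/fv/2 60): {"kmm":{"fv":[67,83,60,90],"sao":[45,63,41],"vp":[93,35,94,53],"xwk":[0,52,12]},"wx":{"ap":{"bpr":90,"hro":35,"m":45},"k":{"b":86,"gj":42,"pk":95},"kqb":{"f":40,"j":73},"u":[83,51,17,67,9]}}
After op 2 (add /wx/k/y 60): {"kmm":{"fv":[67,83,60,90],"sao":[45,63,41],"vp":[93,35,94,53],"xwk":[0,52,12]},"wx":{"ap":{"bpr":90,"hro":35,"m":45},"k":{"b":86,"gj":42,"pk":95,"y":60},"kqb":{"f":40,"j":73},"u":[83,51,17,67,9]}}
After op 3 (add /kmm/vp/1 77): {"kmm":{"fv":[67,83,60,90],"sao":[45,63,41],"vp":[93,77,35,94,53],"xwk":[0,52,12]},"wx":{"ap":{"bpr":90,"hro":35,"m":45},"k":{"b":86,"gj":42,"pk":95,"y":60},"kqb":{"f":40,"j":73},"u":[83,51,17,67,9]}}
After op 4 (remove /kmm/fv/0): {"kmm":{"fv":[83,60,90],"sao":[45,63,41],"vp":[93,77,35,94,53],"xwk":[0,52,12]},"wx":{"ap":{"bpr":90,"hro":35,"m":45},"k":{"b":86,"gj":42,"pk":95,"y":60},"kqb":{"f":40,"j":73},"u":[83,51,17,67,9]}}
After op 5 (add /wx/ap/ozu 64): {"kmm":{"fv":[83,60,90],"sao":[45,63,41],"vp":[93,77,35,94,53],"xwk":[0,52,12]},"wx":{"ap":{"bpr":90,"hro":35,"m":45,"ozu":64},"k":{"b":86,"gj":42,"pk":95,"y":60},"kqb":{"f":40,"j":73},"u":[83,51,17,67,9]}}
After op 6 (add /mt 9): {"kmm":{"fv":[83,60,90],"sao":[45,63,41],"vp":[93,77,35,94,53],"xwk":[0,52,12]},"mt":9,"wx":{"ap":{"bpr":90,"hro":35,"m":45,"ozu":64},"k":{"b":86,"gj":42,"pk":95,"y":60},"kqb":{"f":40,"j":73},"u":[83,51,17,67,9]}}
After op 7 (add /wx/kqb/jth 12): {"kmm":{"fv":[83,60,90],"sao":[45,63,41],"vp":[93,77,35,94,53],"xwk":[0,52,12]},"mt":9,"wx":{"ap":{"bpr":90,"hro":35,"m":45,"ozu":64},"k":{"b":86,"gj":42,"pk":95,"y":60},"kqb":{"f":40,"j":73,"jth":12},"u":[83,51,17,67,9]}}
After op 8 (replace /kmm/sao/1 23): {"kmm":{"fv":[83,60,90],"sao":[45,23,41],"vp":[93,77,35,94,53],"xwk":[0,52,12]},"mt":9,"wx":{"ap":{"bpr":90,"hro":35,"m":45,"ozu":64},"k":{"b":86,"gj":42,"pk":95,"y":60},"kqb":{"f":40,"j":73,"jth":12},"u":[83,51,17,67,9]}}
After op 9 (add /kmm/sao/0 19): {"kmm":{"fv":[83,60,90],"sao":[19,45,23,41],"vp":[93,77,35,94,53],"xwk":[0,52,12]},"mt":9,"wx":{"ap":{"bpr":90,"hro":35,"m":45,"ozu":64},"k":{"b":86,"gj":42,"pk":95,"y":60},"kqb":{"f":40,"j":73,"jth":12},"u":[83,51,17,67,9]}}
After op 10 (remove /kmm/vp/2): {"kmm":{"fv":[83,60,90],"sao":[19,45,23,41],"vp":[93,77,94,53],"xwk":[0,52,12]},"mt":9,"wx":{"ap":{"bpr":90,"hro":35,"m":45,"ozu":64},"k":{"b":86,"gj":42,"pk":95,"y":60},"kqb":{"f":40,"j":73,"jth":12},"u":[83,51,17,67,9]}}
After op 11 (replace /kmm 81): {"kmm":81,"mt":9,"wx":{"ap":{"bpr":90,"hro":35,"m":45,"ozu":64},"k":{"b":86,"gj":42,"pk":95,"y":60},"kqb":{"f":40,"j":73,"jth":12},"u":[83,51,17,67,9]}}
After op 12 (remove /wx/k/pk): {"kmm":81,"mt":9,"wx":{"ap":{"bpr":90,"hro":35,"m":45,"ozu":64},"k":{"b":86,"gj":42,"y":60},"kqb":{"f":40,"j":73,"jth":12},"u":[83,51,17,67,9]}}
After op 13 (remove /wx/ap/bpr): {"kmm":81,"mt":9,"wx":{"ap":{"hro":35,"m":45,"ozu":64},"k":{"b":86,"gj":42,"y":60},"kqb":{"f":40,"j":73,"jth":12},"u":[83,51,17,67,9]}}
After op 14 (add /fae 79): {"fae":79,"kmm":81,"mt":9,"wx":{"ap":{"hro":35,"m":45,"ozu":64},"k":{"b":86,"gj":42,"y":60},"kqb":{"f":40,"j":73,"jth":12},"u":[83,51,17,67,9]}}
After op 15 (add /mt 27): {"fae":79,"kmm":81,"mt":27,"wx":{"ap":{"hro":35,"m":45,"ozu":64},"k":{"b":86,"gj":42,"y":60},"kqb":{"f":40,"j":73,"jth":12},"u":[83,51,17,67,9]}}
Size at path /wx/ap: 3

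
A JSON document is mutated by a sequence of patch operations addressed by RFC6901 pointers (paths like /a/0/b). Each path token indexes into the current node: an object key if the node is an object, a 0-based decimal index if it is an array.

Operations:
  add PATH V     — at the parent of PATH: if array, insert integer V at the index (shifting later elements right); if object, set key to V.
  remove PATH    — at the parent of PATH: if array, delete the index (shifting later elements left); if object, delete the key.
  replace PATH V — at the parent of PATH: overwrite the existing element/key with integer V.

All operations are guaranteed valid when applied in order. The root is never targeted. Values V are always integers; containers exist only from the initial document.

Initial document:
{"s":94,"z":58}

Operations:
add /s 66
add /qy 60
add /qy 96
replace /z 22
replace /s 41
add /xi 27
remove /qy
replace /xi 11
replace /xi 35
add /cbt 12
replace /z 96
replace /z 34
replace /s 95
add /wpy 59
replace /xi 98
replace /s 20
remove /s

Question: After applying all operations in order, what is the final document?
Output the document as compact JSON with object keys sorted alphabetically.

Answer: {"cbt":12,"wpy":59,"xi":98,"z":34}

Derivation:
After op 1 (add /s 66): {"s":66,"z":58}
After op 2 (add /qy 60): {"qy":60,"s":66,"z":58}
After op 3 (add /qy 96): {"qy":96,"s":66,"z":58}
After op 4 (replace /z 22): {"qy":96,"s":66,"z":22}
After op 5 (replace /s 41): {"qy":96,"s":41,"z":22}
After op 6 (add /xi 27): {"qy":96,"s":41,"xi":27,"z":22}
After op 7 (remove /qy): {"s":41,"xi":27,"z":22}
After op 8 (replace /xi 11): {"s":41,"xi":11,"z":22}
After op 9 (replace /xi 35): {"s":41,"xi":35,"z":22}
After op 10 (add /cbt 12): {"cbt":12,"s":41,"xi":35,"z":22}
After op 11 (replace /z 96): {"cbt":12,"s":41,"xi":35,"z":96}
After op 12 (replace /z 34): {"cbt":12,"s":41,"xi":35,"z":34}
After op 13 (replace /s 95): {"cbt":12,"s":95,"xi":35,"z":34}
After op 14 (add /wpy 59): {"cbt":12,"s":95,"wpy":59,"xi":35,"z":34}
After op 15 (replace /xi 98): {"cbt":12,"s":95,"wpy":59,"xi":98,"z":34}
After op 16 (replace /s 20): {"cbt":12,"s":20,"wpy":59,"xi":98,"z":34}
After op 17 (remove /s): {"cbt":12,"wpy":59,"xi":98,"z":34}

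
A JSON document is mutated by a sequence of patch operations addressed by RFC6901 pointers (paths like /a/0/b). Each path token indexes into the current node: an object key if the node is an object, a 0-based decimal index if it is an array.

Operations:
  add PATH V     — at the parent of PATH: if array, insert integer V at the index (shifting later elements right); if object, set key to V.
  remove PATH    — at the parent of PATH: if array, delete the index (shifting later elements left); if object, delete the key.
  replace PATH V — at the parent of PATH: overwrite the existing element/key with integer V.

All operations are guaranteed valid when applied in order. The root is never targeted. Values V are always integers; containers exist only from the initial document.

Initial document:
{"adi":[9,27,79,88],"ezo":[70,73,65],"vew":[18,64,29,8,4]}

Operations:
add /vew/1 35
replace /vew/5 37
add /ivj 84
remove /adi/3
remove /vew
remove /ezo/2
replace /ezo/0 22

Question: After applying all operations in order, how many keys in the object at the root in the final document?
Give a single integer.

Answer: 3

Derivation:
After op 1 (add /vew/1 35): {"adi":[9,27,79,88],"ezo":[70,73,65],"vew":[18,35,64,29,8,4]}
After op 2 (replace /vew/5 37): {"adi":[9,27,79,88],"ezo":[70,73,65],"vew":[18,35,64,29,8,37]}
After op 3 (add /ivj 84): {"adi":[9,27,79,88],"ezo":[70,73,65],"ivj":84,"vew":[18,35,64,29,8,37]}
After op 4 (remove /adi/3): {"adi":[9,27,79],"ezo":[70,73,65],"ivj":84,"vew":[18,35,64,29,8,37]}
After op 5 (remove /vew): {"adi":[9,27,79],"ezo":[70,73,65],"ivj":84}
After op 6 (remove /ezo/2): {"adi":[9,27,79],"ezo":[70,73],"ivj":84}
After op 7 (replace /ezo/0 22): {"adi":[9,27,79],"ezo":[22,73],"ivj":84}
Size at the root: 3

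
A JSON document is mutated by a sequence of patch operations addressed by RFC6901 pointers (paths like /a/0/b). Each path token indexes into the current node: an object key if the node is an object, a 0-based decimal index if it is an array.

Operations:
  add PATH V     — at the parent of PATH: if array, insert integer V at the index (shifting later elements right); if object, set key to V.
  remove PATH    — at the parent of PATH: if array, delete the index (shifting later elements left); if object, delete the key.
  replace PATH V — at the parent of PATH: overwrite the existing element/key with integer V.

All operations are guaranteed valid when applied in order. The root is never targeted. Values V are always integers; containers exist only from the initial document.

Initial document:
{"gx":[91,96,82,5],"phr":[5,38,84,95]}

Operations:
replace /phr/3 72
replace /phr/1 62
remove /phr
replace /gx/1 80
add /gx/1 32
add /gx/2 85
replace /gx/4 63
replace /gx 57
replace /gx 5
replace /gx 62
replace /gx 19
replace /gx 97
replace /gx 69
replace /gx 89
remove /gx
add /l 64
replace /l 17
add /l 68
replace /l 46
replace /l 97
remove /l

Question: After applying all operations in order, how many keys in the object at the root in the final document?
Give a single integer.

Answer: 0

Derivation:
After op 1 (replace /phr/3 72): {"gx":[91,96,82,5],"phr":[5,38,84,72]}
After op 2 (replace /phr/1 62): {"gx":[91,96,82,5],"phr":[5,62,84,72]}
After op 3 (remove /phr): {"gx":[91,96,82,5]}
After op 4 (replace /gx/1 80): {"gx":[91,80,82,5]}
After op 5 (add /gx/1 32): {"gx":[91,32,80,82,5]}
After op 6 (add /gx/2 85): {"gx":[91,32,85,80,82,5]}
After op 7 (replace /gx/4 63): {"gx":[91,32,85,80,63,5]}
After op 8 (replace /gx 57): {"gx":57}
After op 9 (replace /gx 5): {"gx":5}
After op 10 (replace /gx 62): {"gx":62}
After op 11 (replace /gx 19): {"gx":19}
After op 12 (replace /gx 97): {"gx":97}
After op 13 (replace /gx 69): {"gx":69}
After op 14 (replace /gx 89): {"gx":89}
After op 15 (remove /gx): {}
After op 16 (add /l 64): {"l":64}
After op 17 (replace /l 17): {"l":17}
After op 18 (add /l 68): {"l":68}
After op 19 (replace /l 46): {"l":46}
After op 20 (replace /l 97): {"l":97}
After op 21 (remove /l): {}
Size at the root: 0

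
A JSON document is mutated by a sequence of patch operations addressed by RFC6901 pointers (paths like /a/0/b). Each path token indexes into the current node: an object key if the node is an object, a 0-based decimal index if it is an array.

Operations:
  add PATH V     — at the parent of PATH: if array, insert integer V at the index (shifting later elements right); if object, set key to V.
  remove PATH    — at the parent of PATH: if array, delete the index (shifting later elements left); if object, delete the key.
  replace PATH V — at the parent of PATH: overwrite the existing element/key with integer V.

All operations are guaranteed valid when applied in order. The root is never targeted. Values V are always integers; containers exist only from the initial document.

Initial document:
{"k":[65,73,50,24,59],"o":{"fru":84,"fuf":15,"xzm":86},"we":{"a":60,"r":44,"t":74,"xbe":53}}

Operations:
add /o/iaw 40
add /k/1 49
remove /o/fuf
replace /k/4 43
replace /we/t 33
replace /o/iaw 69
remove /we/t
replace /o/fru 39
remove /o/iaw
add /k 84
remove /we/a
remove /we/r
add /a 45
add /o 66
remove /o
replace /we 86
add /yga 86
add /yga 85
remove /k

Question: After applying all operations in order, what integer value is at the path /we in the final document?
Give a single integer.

Answer: 86

Derivation:
After op 1 (add /o/iaw 40): {"k":[65,73,50,24,59],"o":{"fru":84,"fuf":15,"iaw":40,"xzm":86},"we":{"a":60,"r":44,"t":74,"xbe":53}}
After op 2 (add /k/1 49): {"k":[65,49,73,50,24,59],"o":{"fru":84,"fuf":15,"iaw":40,"xzm":86},"we":{"a":60,"r":44,"t":74,"xbe":53}}
After op 3 (remove /o/fuf): {"k":[65,49,73,50,24,59],"o":{"fru":84,"iaw":40,"xzm":86},"we":{"a":60,"r":44,"t":74,"xbe":53}}
After op 4 (replace /k/4 43): {"k":[65,49,73,50,43,59],"o":{"fru":84,"iaw":40,"xzm":86},"we":{"a":60,"r":44,"t":74,"xbe":53}}
After op 5 (replace /we/t 33): {"k":[65,49,73,50,43,59],"o":{"fru":84,"iaw":40,"xzm":86},"we":{"a":60,"r":44,"t":33,"xbe":53}}
After op 6 (replace /o/iaw 69): {"k":[65,49,73,50,43,59],"o":{"fru":84,"iaw":69,"xzm":86},"we":{"a":60,"r":44,"t":33,"xbe":53}}
After op 7 (remove /we/t): {"k":[65,49,73,50,43,59],"o":{"fru":84,"iaw":69,"xzm":86},"we":{"a":60,"r":44,"xbe":53}}
After op 8 (replace /o/fru 39): {"k":[65,49,73,50,43,59],"o":{"fru":39,"iaw":69,"xzm":86},"we":{"a":60,"r":44,"xbe":53}}
After op 9 (remove /o/iaw): {"k":[65,49,73,50,43,59],"o":{"fru":39,"xzm":86},"we":{"a":60,"r":44,"xbe":53}}
After op 10 (add /k 84): {"k":84,"o":{"fru":39,"xzm":86},"we":{"a":60,"r":44,"xbe":53}}
After op 11 (remove /we/a): {"k":84,"o":{"fru":39,"xzm":86},"we":{"r":44,"xbe":53}}
After op 12 (remove /we/r): {"k":84,"o":{"fru":39,"xzm":86},"we":{"xbe":53}}
After op 13 (add /a 45): {"a":45,"k":84,"o":{"fru":39,"xzm":86},"we":{"xbe":53}}
After op 14 (add /o 66): {"a":45,"k":84,"o":66,"we":{"xbe":53}}
After op 15 (remove /o): {"a":45,"k":84,"we":{"xbe":53}}
After op 16 (replace /we 86): {"a":45,"k":84,"we":86}
After op 17 (add /yga 86): {"a":45,"k":84,"we":86,"yga":86}
After op 18 (add /yga 85): {"a":45,"k":84,"we":86,"yga":85}
After op 19 (remove /k): {"a":45,"we":86,"yga":85}
Value at /we: 86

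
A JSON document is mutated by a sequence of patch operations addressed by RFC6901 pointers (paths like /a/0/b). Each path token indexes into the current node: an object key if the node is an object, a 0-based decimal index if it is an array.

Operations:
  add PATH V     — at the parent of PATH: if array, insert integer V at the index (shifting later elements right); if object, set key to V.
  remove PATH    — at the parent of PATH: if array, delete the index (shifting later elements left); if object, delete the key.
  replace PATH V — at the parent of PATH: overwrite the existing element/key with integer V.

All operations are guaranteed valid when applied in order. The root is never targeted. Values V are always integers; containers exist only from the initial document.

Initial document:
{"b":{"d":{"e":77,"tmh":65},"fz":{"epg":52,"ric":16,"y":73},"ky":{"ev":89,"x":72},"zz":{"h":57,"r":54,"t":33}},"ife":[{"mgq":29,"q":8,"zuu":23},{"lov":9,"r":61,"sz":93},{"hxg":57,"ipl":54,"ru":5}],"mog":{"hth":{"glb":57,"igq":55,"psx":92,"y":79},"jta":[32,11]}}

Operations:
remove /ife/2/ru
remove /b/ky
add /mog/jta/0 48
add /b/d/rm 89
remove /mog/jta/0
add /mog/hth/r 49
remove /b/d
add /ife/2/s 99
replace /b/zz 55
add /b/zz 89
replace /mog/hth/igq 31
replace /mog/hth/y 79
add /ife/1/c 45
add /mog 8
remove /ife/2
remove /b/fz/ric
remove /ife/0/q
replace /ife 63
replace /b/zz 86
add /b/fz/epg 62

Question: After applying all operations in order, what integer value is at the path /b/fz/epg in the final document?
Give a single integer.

After op 1 (remove /ife/2/ru): {"b":{"d":{"e":77,"tmh":65},"fz":{"epg":52,"ric":16,"y":73},"ky":{"ev":89,"x":72},"zz":{"h":57,"r":54,"t":33}},"ife":[{"mgq":29,"q":8,"zuu":23},{"lov":9,"r":61,"sz":93},{"hxg":57,"ipl":54}],"mog":{"hth":{"glb":57,"igq":55,"psx":92,"y":79},"jta":[32,11]}}
After op 2 (remove /b/ky): {"b":{"d":{"e":77,"tmh":65},"fz":{"epg":52,"ric":16,"y":73},"zz":{"h":57,"r":54,"t":33}},"ife":[{"mgq":29,"q":8,"zuu":23},{"lov":9,"r":61,"sz":93},{"hxg":57,"ipl":54}],"mog":{"hth":{"glb":57,"igq":55,"psx":92,"y":79},"jta":[32,11]}}
After op 3 (add /mog/jta/0 48): {"b":{"d":{"e":77,"tmh":65},"fz":{"epg":52,"ric":16,"y":73},"zz":{"h":57,"r":54,"t":33}},"ife":[{"mgq":29,"q":8,"zuu":23},{"lov":9,"r":61,"sz":93},{"hxg":57,"ipl":54}],"mog":{"hth":{"glb":57,"igq":55,"psx":92,"y":79},"jta":[48,32,11]}}
After op 4 (add /b/d/rm 89): {"b":{"d":{"e":77,"rm":89,"tmh":65},"fz":{"epg":52,"ric":16,"y":73},"zz":{"h":57,"r":54,"t":33}},"ife":[{"mgq":29,"q":8,"zuu":23},{"lov":9,"r":61,"sz":93},{"hxg":57,"ipl":54}],"mog":{"hth":{"glb":57,"igq":55,"psx":92,"y":79},"jta":[48,32,11]}}
After op 5 (remove /mog/jta/0): {"b":{"d":{"e":77,"rm":89,"tmh":65},"fz":{"epg":52,"ric":16,"y":73},"zz":{"h":57,"r":54,"t":33}},"ife":[{"mgq":29,"q":8,"zuu":23},{"lov":9,"r":61,"sz":93},{"hxg":57,"ipl":54}],"mog":{"hth":{"glb":57,"igq":55,"psx":92,"y":79},"jta":[32,11]}}
After op 6 (add /mog/hth/r 49): {"b":{"d":{"e":77,"rm":89,"tmh":65},"fz":{"epg":52,"ric":16,"y":73},"zz":{"h":57,"r":54,"t":33}},"ife":[{"mgq":29,"q":8,"zuu":23},{"lov":9,"r":61,"sz":93},{"hxg":57,"ipl":54}],"mog":{"hth":{"glb":57,"igq":55,"psx":92,"r":49,"y":79},"jta":[32,11]}}
After op 7 (remove /b/d): {"b":{"fz":{"epg":52,"ric":16,"y":73},"zz":{"h":57,"r":54,"t":33}},"ife":[{"mgq":29,"q":8,"zuu":23},{"lov":9,"r":61,"sz":93},{"hxg":57,"ipl":54}],"mog":{"hth":{"glb":57,"igq":55,"psx":92,"r":49,"y":79},"jta":[32,11]}}
After op 8 (add /ife/2/s 99): {"b":{"fz":{"epg":52,"ric":16,"y":73},"zz":{"h":57,"r":54,"t":33}},"ife":[{"mgq":29,"q":8,"zuu":23},{"lov":9,"r":61,"sz":93},{"hxg":57,"ipl":54,"s":99}],"mog":{"hth":{"glb":57,"igq":55,"psx":92,"r":49,"y":79},"jta":[32,11]}}
After op 9 (replace /b/zz 55): {"b":{"fz":{"epg":52,"ric":16,"y":73},"zz":55},"ife":[{"mgq":29,"q":8,"zuu":23},{"lov":9,"r":61,"sz":93},{"hxg":57,"ipl":54,"s":99}],"mog":{"hth":{"glb":57,"igq":55,"psx":92,"r":49,"y":79},"jta":[32,11]}}
After op 10 (add /b/zz 89): {"b":{"fz":{"epg":52,"ric":16,"y":73},"zz":89},"ife":[{"mgq":29,"q":8,"zuu":23},{"lov":9,"r":61,"sz":93},{"hxg":57,"ipl":54,"s":99}],"mog":{"hth":{"glb":57,"igq":55,"psx":92,"r":49,"y":79},"jta":[32,11]}}
After op 11 (replace /mog/hth/igq 31): {"b":{"fz":{"epg":52,"ric":16,"y":73},"zz":89},"ife":[{"mgq":29,"q":8,"zuu":23},{"lov":9,"r":61,"sz":93},{"hxg":57,"ipl":54,"s":99}],"mog":{"hth":{"glb":57,"igq":31,"psx":92,"r":49,"y":79},"jta":[32,11]}}
After op 12 (replace /mog/hth/y 79): {"b":{"fz":{"epg":52,"ric":16,"y":73},"zz":89},"ife":[{"mgq":29,"q":8,"zuu":23},{"lov":9,"r":61,"sz":93},{"hxg":57,"ipl":54,"s":99}],"mog":{"hth":{"glb":57,"igq":31,"psx":92,"r":49,"y":79},"jta":[32,11]}}
After op 13 (add /ife/1/c 45): {"b":{"fz":{"epg":52,"ric":16,"y":73},"zz":89},"ife":[{"mgq":29,"q":8,"zuu":23},{"c":45,"lov":9,"r":61,"sz":93},{"hxg":57,"ipl":54,"s":99}],"mog":{"hth":{"glb":57,"igq":31,"psx":92,"r":49,"y":79},"jta":[32,11]}}
After op 14 (add /mog 8): {"b":{"fz":{"epg":52,"ric":16,"y":73},"zz":89},"ife":[{"mgq":29,"q":8,"zuu":23},{"c":45,"lov":9,"r":61,"sz":93},{"hxg":57,"ipl":54,"s":99}],"mog":8}
After op 15 (remove /ife/2): {"b":{"fz":{"epg":52,"ric":16,"y":73},"zz":89},"ife":[{"mgq":29,"q":8,"zuu":23},{"c":45,"lov":9,"r":61,"sz":93}],"mog":8}
After op 16 (remove /b/fz/ric): {"b":{"fz":{"epg":52,"y":73},"zz":89},"ife":[{"mgq":29,"q":8,"zuu":23},{"c":45,"lov":9,"r":61,"sz":93}],"mog":8}
After op 17 (remove /ife/0/q): {"b":{"fz":{"epg":52,"y":73},"zz":89},"ife":[{"mgq":29,"zuu":23},{"c":45,"lov":9,"r":61,"sz":93}],"mog":8}
After op 18 (replace /ife 63): {"b":{"fz":{"epg":52,"y":73},"zz":89},"ife":63,"mog":8}
After op 19 (replace /b/zz 86): {"b":{"fz":{"epg":52,"y":73},"zz":86},"ife":63,"mog":8}
After op 20 (add /b/fz/epg 62): {"b":{"fz":{"epg":62,"y":73},"zz":86},"ife":63,"mog":8}
Value at /b/fz/epg: 62

Answer: 62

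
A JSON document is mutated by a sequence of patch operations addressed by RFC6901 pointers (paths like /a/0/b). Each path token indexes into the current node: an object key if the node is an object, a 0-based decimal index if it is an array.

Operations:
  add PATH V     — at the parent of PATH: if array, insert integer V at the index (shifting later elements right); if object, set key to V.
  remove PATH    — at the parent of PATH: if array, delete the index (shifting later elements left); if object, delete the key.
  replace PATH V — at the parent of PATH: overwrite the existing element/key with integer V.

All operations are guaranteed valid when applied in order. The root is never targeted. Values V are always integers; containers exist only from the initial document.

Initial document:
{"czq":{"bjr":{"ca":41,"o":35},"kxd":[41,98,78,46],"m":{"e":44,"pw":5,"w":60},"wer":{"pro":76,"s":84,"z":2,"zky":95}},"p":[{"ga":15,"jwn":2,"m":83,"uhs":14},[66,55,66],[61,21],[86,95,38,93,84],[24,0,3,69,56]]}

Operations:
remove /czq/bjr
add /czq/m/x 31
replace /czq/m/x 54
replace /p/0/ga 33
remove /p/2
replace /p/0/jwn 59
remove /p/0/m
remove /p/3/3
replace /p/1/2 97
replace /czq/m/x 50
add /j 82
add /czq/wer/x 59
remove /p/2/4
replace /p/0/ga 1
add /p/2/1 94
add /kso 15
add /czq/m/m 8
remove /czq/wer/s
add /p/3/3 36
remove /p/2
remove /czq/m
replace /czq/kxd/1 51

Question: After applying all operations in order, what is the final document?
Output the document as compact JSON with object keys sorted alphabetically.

After op 1 (remove /czq/bjr): {"czq":{"kxd":[41,98,78,46],"m":{"e":44,"pw":5,"w":60},"wer":{"pro":76,"s":84,"z":2,"zky":95}},"p":[{"ga":15,"jwn":2,"m":83,"uhs":14},[66,55,66],[61,21],[86,95,38,93,84],[24,0,3,69,56]]}
After op 2 (add /czq/m/x 31): {"czq":{"kxd":[41,98,78,46],"m":{"e":44,"pw":5,"w":60,"x":31},"wer":{"pro":76,"s":84,"z":2,"zky":95}},"p":[{"ga":15,"jwn":2,"m":83,"uhs":14},[66,55,66],[61,21],[86,95,38,93,84],[24,0,3,69,56]]}
After op 3 (replace /czq/m/x 54): {"czq":{"kxd":[41,98,78,46],"m":{"e":44,"pw":5,"w":60,"x":54},"wer":{"pro":76,"s":84,"z":2,"zky":95}},"p":[{"ga":15,"jwn":2,"m":83,"uhs":14},[66,55,66],[61,21],[86,95,38,93,84],[24,0,3,69,56]]}
After op 4 (replace /p/0/ga 33): {"czq":{"kxd":[41,98,78,46],"m":{"e":44,"pw":5,"w":60,"x":54},"wer":{"pro":76,"s":84,"z":2,"zky":95}},"p":[{"ga":33,"jwn":2,"m":83,"uhs":14},[66,55,66],[61,21],[86,95,38,93,84],[24,0,3,69,56]]}
After op 5 (remove /p/2): {"czq":{"kxd":[41,98,78,46],"m":{"e":44,"pw":5,"w":60,"x":54},"wer":{"pro":76,"s":84,"z":2,"zky":95}},"p":[{"ga":33,"jwn":2,"m":83,"uhs":14},[66,55,66],[86,95,38,93,84],[24,0,3,69,56]]}
After op 6 (replace /p/0/jwn 59): {"czq":{"kxd":[41,98,78,46],"m":{"e":44,"pw":5,"w":60,"x":54},"wer":{"pro":76,"s":84,"z":2,"zky":95}},"p":[{"ga":33,"jwn":59,"m":83,"uhs":14},[66,55,66],[86,95,38,93,84],[24,0,3,69,56]]}
After op 7 (remove /p/0/m): {"czq":{"kxd":[41,98,78,46],"m":{"e":44,"pw":5,"w":60,"x":54},"wer":{"pro":76,"s":84,"z":2,"zky":95}},"p":[{"ga":33,"jwn":59,"uhs":14},[66,55,66],[86,95,38,93,84],[24,0,3,69,56]]}
After op 8 (remove /p/3/3): {"czq":{"kxd":[41,98,78,46],"m":{"e":44,"pw":5,"w":60,"x":54},"wer":{"pro":76,"s":84,"z":2,"zky":95}},"p":[{"ga":33,"jwn":59,"uhs":14},[66,55,66],[86,95,38,93,84],[24,0,3,56]]}
After op 9 (replace /p/1/2 97): {"czq":{"kxd":[41,98,78,46],"m":{"e":44,"pw":5,"w":60,"x":54},"wer":{"pro":76,"s":84,"z":2,"zky":95}},"p":[{"ga":33,"jwn":59,"uhs":14},[66,55,97],[86,95,38,93,84],[24,0,3,56]]}
After op 10 (replace /czq/m/x 50): {"czq":{"kxd":[41,98,78,46],"m":{"e":44,"pw":5,"w":60,"x":50},"wer":{"pro":76,"s":84,"z":2,"zky":95}},"p":[{"ga":33,"jwn":59,"uhs":14},[66,55,97],[86,95,38,93,84],[24,0,3,56]]}
After op 11 (add /j 82): {"czq":{"kxd":[41,98,78,46],"m":{"e":44,"pw":5,"w":60,"x":50},"wer":{"pro":76,"s":84,"z":2,"zky":95}},"j":82,"p":[{"ga":33,"jwn":59,"uhs":14},[66,55,97],[86,95,38,93,84],[24,0,3,56]]}
After op 12 (add /czq/wer/x 59): {"czq":{"kxd":[41,98,78,46],"m":{"e":44,"pw":5,"w":60,"x":50},"wer":{"pro":76,"s":84,"x":59,"z":2,"zky":95}},"j":82,"p":[{"ga":33,"jwn":59,"uhs":14},[66,55,97],[86,95,38,93,84],[24,0,3,56]]}
After op 13 (remove /p/2/4): {"czq":{"kxd":[41,98,78,46],"m":{"e":44,"pw":5,"w":60,"x":50},"wer":{"pro":76,"s":84,"x":59,"z":2,"zky":95}},"j":82,"p":[{"ga":33,"jwn":59,"uhs":14},[66,55,97],[86,95,38,93],[24,0,3,56]]}
After op 14 (replace /p/0/ga 1): {"czq":{"kxd":[41,98,78,46],"m":{"e":44,"pw":5,"w":60,"x":50},"wer":{"pro":76,"s":84,"x":59,"z":2,"zky":95}},"j":82,"p":[{"ga":1,"jwn":59,"uhs":14},[66,55,97],[86,95,38,93],[24,0,3,56]]}
After op 15 (add /p/2/1 94): {"czq":{"kxd":[41,98,78,46],"m":{"e":44,"pw":5,"w":60,"x":50},"wer":{"pro":76,"s":84,"x":59,"z":2,"zky":95}},"j":82,"p":[{"ga":1,"jwn":59,"uhs":14},[66,55,97],[86,94,95,38,93],[24,0,3,56]]}
After op 16 (add /kso 15): {"czq":{"kxd":[41,98,78,46],"m":{"e":44,"pw":5,"w":60,"x":50},"wer":{"pro":76,"s":84,"x":59,"z":2,"zky":95}},"j":82,"kso":15,"p":[{"ga":1,"jwn":59,"uhs":14},[66,55,97],[86,94,95,38,93],[24,0,3,56]]}
After op 17 (add /czq/m/m 8): {"czq":{"kxd":[41,98,78,46],"m":{"e":44,"m":8,"pw":5,"w":60,"x":50},"wer":{"pro":76,"s":84,"x":59,"z":2,"zky":95}},"j":82,"kso":15,"p":[{"ga":1,"jwn":59,"uhs":14},[66,55,97],[86,94,95,38,93],[24,0,3,56]]}
After op 18 (remove /czq/wer/s): {"czq":{"kxd":[41,98,78,46],"m":{"e":44,"m":8,"pw":5,"w":60,"x":50},"wer":{"pro":76,"x":59,"z":2,"zky":95}},"j":82,"kso":15,"p":[{"ga":1,"jwn":59,"uhs":14},[66,55,97],[86,94,95,38,93],[24,0,3,56]]}
After op 19 (add /p/3/3 36): {"czq":{"kxd":[41,98,78,46],"m":{"e":44,"m":8,"pw":5,"w":60,"x":50},"wer":{"pro":76,"x":59,"z":2,"zky":95}},"j":82,"kso":15,"p":[{"ga":1,"jwn":59,"uhs":14},[66,55,97],[86,94,95,38,93],[24,0,3,36,56]]}
After op 20 (remove /p/2): {"czq":{"kxd":[41,98,78,46],"m":{"e":44,"m":8,"pw":5,"w":60,"x":50},"wer":{"pro":76,"x":59,"z":2,"zky":95}},"j":82,"kso":15,"p":[{"ga":1,"jwn":59,"uhs":14},[66,55,97],[24,0,3,36,56]]}
After op 21 (remove /czq/m): {"czq":{"kxd":[41,98,78,46],"wer":{"pro":76,"x":59,"z":2,"zky":95}},"j":82,"kso":15,"p":[{"ga":1,"jwn":59,"uhs":14},[66,55,97],[24,0,3,36,56]]}
After op 22 (replace /czq/kxd/1 51): {"czq":{"kxd":[41,51,78,46],"wer":{"pro":76,"x":59,"z":2,"zky":95}},"j":82,"kso":15,"p":[{"ga":1,"jwn":59,"uhs":14},[66,55,97],[24,0,3,36,56]]}

Answer: {"czq":{"kxd":[41,51,78,46],"wer":{"pro":76,"x":59,"z":2,"zky":95}},"j":82,"kso":15,"p":[{"ga":1,"jwn":59,"uhs":14},[66,55,97],[24,0,3,36,56]]}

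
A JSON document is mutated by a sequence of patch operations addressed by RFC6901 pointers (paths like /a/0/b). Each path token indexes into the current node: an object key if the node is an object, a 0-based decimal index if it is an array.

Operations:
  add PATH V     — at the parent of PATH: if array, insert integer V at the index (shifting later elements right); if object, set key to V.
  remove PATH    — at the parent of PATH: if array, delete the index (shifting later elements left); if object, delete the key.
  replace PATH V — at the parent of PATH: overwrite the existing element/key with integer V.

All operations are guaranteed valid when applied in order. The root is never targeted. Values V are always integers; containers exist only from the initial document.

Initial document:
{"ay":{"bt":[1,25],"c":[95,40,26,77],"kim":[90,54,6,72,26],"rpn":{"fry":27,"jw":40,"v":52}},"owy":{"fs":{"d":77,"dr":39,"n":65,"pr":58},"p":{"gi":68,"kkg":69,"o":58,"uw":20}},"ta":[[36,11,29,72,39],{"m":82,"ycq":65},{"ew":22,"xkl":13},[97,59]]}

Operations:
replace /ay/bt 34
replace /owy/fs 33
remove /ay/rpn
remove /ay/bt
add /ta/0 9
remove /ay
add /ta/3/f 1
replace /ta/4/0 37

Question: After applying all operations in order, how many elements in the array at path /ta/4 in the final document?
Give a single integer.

After op 1 (replace /ay/bt 34): {"ay":{"bt":34,"c":[95,40,26,77],"kim":[90,54,6,72,26],"rpn":{"fry":27,"jw":40,"v":52}},"owy":{"fs":{"d":77,"dr":39,"n":65,"pr":58},"p":{"gi":68,"kkg":69,"o":58,"uw":20}},"ta":[[36,11,29,72,39],{"m":82,"ycq":65},{"ew":22,"xkl":13},[97,59]]}
After op 2 (replace /owy/fs 33): {"ay":{"bt":34,"c":[95,40,26,77],"kim":[90,54,6,72,26],"rpn":{"fry":27,"jw":40,"v":52}},"owy":{"fs":33,"p":{"gi":68,"kkg":69,"o":58,"uw":20}},"ta":[[36,11,29,72,39],{"m":82,"ycq":65},{"ew":22,"xkl":13},[97,59]]}
After op 3 (remove /ay/rpn): {"ay":{"bt":34,"c":[95,40,26,77],"kim":[90,54,6,72,26]},"owy":{"fs":33,"p":{"gi":68,"kkg":69,"o":58,"uw":20}},"ta":[[36,11,29,72,39],{"m":82,"ycq":65},{"ew":22,"xkl":13},[97,59]]}
After op 4 (remove /ay/bt): {"ay":{"c":[95,40,26,77],"kim":[90,54,6,72,26]},"owy":{"fs":33,"p":{"gi":68,"kkg":69,"o":58,"uw":20}},"ta":[[36,11,29,72,39],{"m":82,"ycq":65},{"ew":22,"xkl":13},[97,59]]}
After op 5 (add /ta/0 9): {"ay":{"c":[95,40,26,77],"kim":[90,54,6,72,26]},"owy":{"fs":33,"p":{"gi":68,"kkg":69,"o":58,"uw":20}},"ta":[9,[36,11,29,72,39],{"m":82,"ycq":65},{"ew":22,"xkl":13},[97,59]]}
After op 6 (remove /ay): {"owy":{"fs":33,"p":{"gi":68,"kkg":69,"o":58,"uw":20}},"ta":[9,[36,11,29,72,39],{"m":82,"ycq":65},{"ew":22,"xkl":13},[97,59]]}
After op 7 (add /ta/3/f 1): {"owy":{"fs":33,"p":{"gi":68,"kkg":69,"o":58,"uw":20}},"ta":[9,[36,11,29,72,39],{"m":82,"ycq":65},{"ew":22,"f":1,"xkl":13},[97,59]]}
After op 8 (replace /ta/4/0 37): {"owy":{"fs":33,"p":{"gi":68,"kkg":69,"o":58,"uw":20}},"ta":[9,[36,11,29,72,39],{"m":82,"ycq":65},{"ew":22,"f":1,"xkl":13},[37,59]]}
Size at path /ta/4: 2

Answer: 2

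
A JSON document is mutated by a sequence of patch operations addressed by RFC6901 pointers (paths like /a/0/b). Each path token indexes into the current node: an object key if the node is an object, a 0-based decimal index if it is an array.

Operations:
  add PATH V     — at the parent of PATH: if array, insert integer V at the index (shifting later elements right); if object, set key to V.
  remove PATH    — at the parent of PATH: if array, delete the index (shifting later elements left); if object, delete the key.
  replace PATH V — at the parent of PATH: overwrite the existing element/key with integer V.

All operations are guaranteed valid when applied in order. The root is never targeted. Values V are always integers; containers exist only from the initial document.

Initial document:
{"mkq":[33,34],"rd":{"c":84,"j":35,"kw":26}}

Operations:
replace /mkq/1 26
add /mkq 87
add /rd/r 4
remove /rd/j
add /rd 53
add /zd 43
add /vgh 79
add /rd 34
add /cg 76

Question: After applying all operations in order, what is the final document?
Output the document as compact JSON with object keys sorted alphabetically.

After op 1 (replace /mkq/1 26): {"mkq":[33,26],"rd":{"c":84,"j":35,"kw":26}}
After op 2 (add /mkq 87): {"mkq":87,"rd":{"c":84,"j":35,"kw":26}}
After op 3 (add /rd/r 4): {"mkq":87,"rd":{"c":84,"j":35,"kw":26,"r":4}}
After op 4 (remove /rd/j): {"mkq":87,"rd":{"c":84,"kw":26,"r":4}}
After op 5 (add /rd 53): {"mkq":87,"rd":53}
After op 6 (add /zd 43): {"mkq":87,"rd":53,"zd":43}
After op 7 (add /vgh 79): {"mkq":87,"rd":53,"vgh":79,"zd":43}
After op 8 (add /rd 34): {"mkq":87,"rd":34,"vgh":79,"zd":43}
After op 9 (add /cg 76): {"cg":76,"mkq":87,"rd":34,"vgh":79,"zd":43}

Answer: {"cg":76,"mkq":87,"rd":34,"vgh":79,"zd":43}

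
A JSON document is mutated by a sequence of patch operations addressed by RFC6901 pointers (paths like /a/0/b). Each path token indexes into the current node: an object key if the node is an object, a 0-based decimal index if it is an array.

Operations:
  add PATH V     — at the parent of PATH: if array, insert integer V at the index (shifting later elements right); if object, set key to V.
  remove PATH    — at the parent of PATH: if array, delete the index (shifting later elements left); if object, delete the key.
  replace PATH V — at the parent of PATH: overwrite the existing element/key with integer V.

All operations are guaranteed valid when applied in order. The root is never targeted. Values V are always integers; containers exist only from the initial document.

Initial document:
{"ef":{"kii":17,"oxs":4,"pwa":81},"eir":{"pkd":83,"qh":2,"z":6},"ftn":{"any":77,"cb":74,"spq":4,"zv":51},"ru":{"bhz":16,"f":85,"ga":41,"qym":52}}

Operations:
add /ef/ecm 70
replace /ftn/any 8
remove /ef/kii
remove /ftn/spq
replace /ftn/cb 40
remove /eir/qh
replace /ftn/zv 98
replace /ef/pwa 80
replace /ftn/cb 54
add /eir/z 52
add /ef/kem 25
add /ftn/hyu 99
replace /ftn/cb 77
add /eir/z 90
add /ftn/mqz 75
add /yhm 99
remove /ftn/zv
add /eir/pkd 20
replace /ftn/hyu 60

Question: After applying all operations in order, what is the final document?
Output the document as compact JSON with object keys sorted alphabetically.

After op 1 (add /ef/ecm 70): {"ef":{"ecm":70,"kii":17,"oxs":4,"pwa":81},"eir":{"pkd":83,"qh":2,"z":6},"ftn":{"any":77,"cb":74,"spq":4,"zv":51},"ru":{"bhz":16,"f":85,"ga":41,"qym":52}}
After op 2 (replace /ftn/any 8): {"ef":{"ecm":70,"kii":17,"oxs":4,"pwa":81},"eir":{"pkd":83,"qh":2,"z":6},"ftn":{"any":8,"cb":74,"spq":4,"zv":51},"ru":{"bhz":16,"f":85,"ga":41,"qym":52}}
After op 3 (remove /ef/kii): {"ef":{"ecm":70,"oxs":4,"pwa":81},"eir":{"pkd":83,"qh":2,"z":6},"ftn":{"any":8,"cb":74,"spq":4,"zv":51},"ru":{"bhz":16,"f":85,"ga":41,"qym":52}}
After op 4 (remove /ftn/spq): {"ef":{"ecm":70,"oxs":4,"pwa":81},"eir":{"pkd":83,"qh":2,"z":6},"ftn":{"any":8,"cb":74,"zv":51},"ru":{"bhz":16,"f":85,"ga":41,"qym":52}}
After op 5 (replace /ftn/cb 40): {"ef":{"ecm":70,"oxs":4,"pwa":81},"eir":{"pkd":83,"qh":2,"z":6},"ftn":{"any":8,"cb":40,"zv":51},"ru":{"bhz":16,"f":85,"ga":41,"qym":52}}
After op 6 (remove /eir/qh): {"ef":{"ecm":70,"oxs":4,"pwa":81},"eir":{"pkd":83,"z":6},"ftn":{"any":8,"cb":40,"zv":51},"ru":{"bhz":16,"f":85,"ga":41,"qym":52}}
After op 7 (replace /ftn/zv 98): {"ef":{"ecm":70,"oxs":4,"pwa":81},"eir":{"pkd":83,"z":6},"ftn":{"any":8,"cb":40,"zv":98},"ru":{"bhz":16,"f":85,"ga":41,"qym":52}}
After op 8 (replace /ef/pwa 80): {"ef":{"ecm":70,"oxs":4,"pwa":80},"eir":{"pkd":83,"z":6},"ftn":{"any":8,"cb":40,"zv":98},"ru":{"bhz":16,"f":85,"ga":41,"qym":52}}
After op 9 (replace /ftn/cb 54): {"ef":{"ecm":70,"oxs":4,"pwa":80},"eir":{"pkd":83,"z":6},"ftn":{"any":8,"cb":54,"zv":98},"ru":{"bhz":16,"f":85,"ga":41,"qym":52}}
After op 10 (add /eir/z 52): {"ef":{"ecm":70,"oxs":4,"pwa":80},"eir":{"pkd":83,"z":52},"ftn":{"any":8,"cb":54,"zv":98},"ru":{"bhz":16,"f":85,"ga":41,"qym":52}}
After op 11 (add /ef/kem 25): {"ef":{"ecm":70,"kem":25,"oxs":4,"pwa":80},"eir":{"pkd":83,"z":52},"ftn":{"any":8,"cb":54,"zv":98},"ru":{"bhz":16,"f":85,"ga":41,"qym":52}}
After op 12 (add /ftn/hyu 99): {"ef":{"ecm":70,"kem":25,"oxs":4,"pwa":80},"eir":{"pkd":83,"z":52},"ftn":{"any":8,"cb":54,"hyu":99,"zv":98},"ru":{"bhz":16,"f":85,"ga":41,"qym":52}}
After op 13 (replace /ftn/cb 77): {"ef":{"ecm":70,"kem":25,"oxs":4,"pwa":80},"eir":{"pkd":83,"z":52},"ftn":{"any":8,"cb":77,"hyu":99,"zv":98},"ru":{"bhz":16,"f":85,"ga":41,"qym":52}}
After op 14 (add /eir/z 90): {"ef":{"ecm":70,"kem":25,"oxs":4,"pwa":80},"eir":{"pkd":83,"z":90},"ftn":{"any":8,"cb":77,"hyu":99,"zv":98},"ru":{"bhz":16,"f":85,"ga":41,"qym":52}}
After op 15 (add /ftn/mqz 75): {"ef":{"ecm":70,"kem":25,"oxs":4,"pwa":80},"eir":{"pkd":83,"z":90},"ftn":{"any":8,"cb":77,"hyu":99,"mqz":75,"zv":98},"ru":{"bhz":16,"f":85,"ga":41,"qym":52}}
After op 16 (add /yhm 99): {"ef":{"ecm":70,"kem":25,"oxs":4,"pwa":80},"eir":{"pkd":83,"z":90},"ftn":{"any":8,"cb":77,"hyu":99,"mqz":75,"zv":98},"ru":{"bhz":16,"f":85,"ga":41,"qym":52},"yhm":99}
After op 17 (remove /ftn/zv): {"ef":{"ecm":70,"kem":25,"oxs":4,"pwa":80},"eir":{"pkd":83,"z":90},"ftn":{"any":8,"cb":77,"hyu":99,"mqz":75},"ru":{"bhz":16,"f":85,"ga":41,"qym":52},"yhm":99}
After op 18 (add /eir/pkd 20): {"ef":{"ecm":70,"kem":25,"oxs":4,"pwa":80},"eir":{"pkd":20,"z":90},"ftn":{"any":8,"cb":77,"hyu":99,"mqz":75},"ru":{"bhz":16,"f":85,"ga":41,"qym":52},"yhm":99}
After op 19 (replace /ftn/hyu 60): {"ef":{"ecm":70,"kem":25,"oxs":4,"pwa":80},"eir":{"pkd":20,"z":90},"ftn":{"any":8,"cb":77,"hyu":60,"mqz":75},"ru":{"bhz":16,"f":85,"ga":41,"qym":52},"yhm":99}

Answer: {"ef":{"ecm":70,"kem":25,"oxs":4,"pwa":80},"eir":{"pkd":20,"z":90},"ftn":{"any":8,"cb":77,"hyu":60,"mqz":75},"ru":{"bhz":16,"f":85,"ga":41,"qym":52},"yhm":99}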